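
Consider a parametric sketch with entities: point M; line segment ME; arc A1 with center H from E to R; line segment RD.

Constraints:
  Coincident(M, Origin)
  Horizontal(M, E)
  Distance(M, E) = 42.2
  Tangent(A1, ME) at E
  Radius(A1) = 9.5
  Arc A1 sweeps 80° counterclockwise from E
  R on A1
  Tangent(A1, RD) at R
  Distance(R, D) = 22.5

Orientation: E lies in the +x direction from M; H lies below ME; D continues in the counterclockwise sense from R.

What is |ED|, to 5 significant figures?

32.809

On A1, E sits at bearing 90° from H; an 80° counterclockwise sweep puts R at bearing 170°, so R = H + 9.5·(cos 170°, sin 170°) = (32.844, -7.8503). Tangency of A1 to RD means the radius HR is perpendicular to RD, so RD runs along (−sin 170°, cos 170°); with |RD| = 22.5, D = (28.937, -30.009). Then |ED| = |D − E| = 32.809.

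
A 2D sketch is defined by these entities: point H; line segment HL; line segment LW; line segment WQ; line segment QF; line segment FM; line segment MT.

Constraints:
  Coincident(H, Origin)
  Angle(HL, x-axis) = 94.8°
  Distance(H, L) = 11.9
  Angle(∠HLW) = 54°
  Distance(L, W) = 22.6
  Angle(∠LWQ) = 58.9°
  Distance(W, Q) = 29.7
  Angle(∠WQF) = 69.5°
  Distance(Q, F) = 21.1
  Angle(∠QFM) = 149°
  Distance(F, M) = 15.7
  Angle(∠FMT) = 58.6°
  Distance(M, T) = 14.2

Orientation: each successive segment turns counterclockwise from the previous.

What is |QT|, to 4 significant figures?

26.42

H is at the origin; HL runs at 94.8° with length 11.9, so L = (-0.9958, 11.86). ∠HLW = 54.0° gives LW at -139.2° from the x-axis; with |LW| = 22.6, W = (-18.10, -2.909). ∠LWQ = 58.9° gives WQ at -18.10° from the x-axis; with |WQ| = 29.7, Q = (10.13, -12.14). ∠WQF = 69.5° gives QF at 92.40° from the x-axis; with |QF| = 21.1, F = (9.243, 8.945). ∠QFM = 149.0° gives FM at 123.4° from the x-axis; with |FM| = 15.7, M = (0.6003, 22.05). ∠FMT = 58.6° gives MT at -115.2° from the x-axis; with |MT| = 14.2, T = (-5.446, 9.204). Then |QT| = |T − Q| = 26.42.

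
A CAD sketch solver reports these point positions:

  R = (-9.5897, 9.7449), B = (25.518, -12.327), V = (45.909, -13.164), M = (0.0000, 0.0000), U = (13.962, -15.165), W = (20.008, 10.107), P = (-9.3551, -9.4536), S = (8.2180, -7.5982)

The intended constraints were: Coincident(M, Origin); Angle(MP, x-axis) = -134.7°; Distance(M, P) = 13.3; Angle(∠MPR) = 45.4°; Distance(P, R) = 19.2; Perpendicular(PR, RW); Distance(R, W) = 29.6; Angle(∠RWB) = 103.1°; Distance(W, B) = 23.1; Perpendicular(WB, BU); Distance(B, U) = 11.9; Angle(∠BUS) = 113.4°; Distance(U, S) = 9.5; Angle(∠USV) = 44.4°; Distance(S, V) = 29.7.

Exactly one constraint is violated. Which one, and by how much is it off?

Distance(S, V) = 29.7 — off by 8.40.

M = (0.00, 0.00) ✓; MP at -134.7° ✓; |MP| = 13.30 ✓; ∠MPR = 45.40° ✓; |PR| = 19.20 ✓; ∠(PR, RW) = 90.00° ✓; |RW| = 29.60 ✓; ∠RWB = 103.1° ✓; |WB| = 23.10 ✓; ∠(WB, BU) = 90.00° ✓; |BU| = 11.90 ✓; ∠BUS = 113.4° ✓; |US| = 9.500 ✓; ∠USV = 44.40° ✓; |SV| = 38.10 ✗.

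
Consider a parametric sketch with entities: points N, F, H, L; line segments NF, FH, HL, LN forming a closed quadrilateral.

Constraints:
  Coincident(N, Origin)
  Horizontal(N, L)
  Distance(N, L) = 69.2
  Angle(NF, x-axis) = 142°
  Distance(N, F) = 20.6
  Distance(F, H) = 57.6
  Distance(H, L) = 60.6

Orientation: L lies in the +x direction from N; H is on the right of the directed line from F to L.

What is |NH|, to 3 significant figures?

38.1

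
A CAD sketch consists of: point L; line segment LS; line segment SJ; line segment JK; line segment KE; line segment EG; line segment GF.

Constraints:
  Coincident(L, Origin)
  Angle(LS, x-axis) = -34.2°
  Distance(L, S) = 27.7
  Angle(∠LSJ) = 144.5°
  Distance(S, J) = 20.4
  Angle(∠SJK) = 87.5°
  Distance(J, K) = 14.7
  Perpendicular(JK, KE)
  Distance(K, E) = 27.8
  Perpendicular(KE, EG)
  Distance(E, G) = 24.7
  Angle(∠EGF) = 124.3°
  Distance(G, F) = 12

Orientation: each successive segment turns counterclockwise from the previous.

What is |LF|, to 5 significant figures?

42.380

The perpendicularity gives EG at right angles to KE, so EG runs at -86.200°; with |EG| = 24.7, G = (16.229, -26.927). ∠EGF = 124.3° gives GF at -30.500° from the x-axis; with |GF| = 12.0, F = (26.568, -33.018). Then |LF| = |F − L| = 42.380.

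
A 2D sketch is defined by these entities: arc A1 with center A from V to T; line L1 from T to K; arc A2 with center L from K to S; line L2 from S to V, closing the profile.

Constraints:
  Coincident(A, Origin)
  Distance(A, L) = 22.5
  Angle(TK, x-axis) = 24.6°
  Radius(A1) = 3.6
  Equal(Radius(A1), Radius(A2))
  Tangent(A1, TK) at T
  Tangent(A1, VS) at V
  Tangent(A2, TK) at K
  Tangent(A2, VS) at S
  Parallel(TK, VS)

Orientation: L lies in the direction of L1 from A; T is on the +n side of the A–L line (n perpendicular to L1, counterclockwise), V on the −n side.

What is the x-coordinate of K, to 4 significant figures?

18.96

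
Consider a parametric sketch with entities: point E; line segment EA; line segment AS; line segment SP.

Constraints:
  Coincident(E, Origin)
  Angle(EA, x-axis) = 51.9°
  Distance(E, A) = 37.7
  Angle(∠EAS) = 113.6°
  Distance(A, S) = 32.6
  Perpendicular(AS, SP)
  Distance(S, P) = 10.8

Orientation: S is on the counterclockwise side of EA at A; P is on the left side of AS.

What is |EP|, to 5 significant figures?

53.278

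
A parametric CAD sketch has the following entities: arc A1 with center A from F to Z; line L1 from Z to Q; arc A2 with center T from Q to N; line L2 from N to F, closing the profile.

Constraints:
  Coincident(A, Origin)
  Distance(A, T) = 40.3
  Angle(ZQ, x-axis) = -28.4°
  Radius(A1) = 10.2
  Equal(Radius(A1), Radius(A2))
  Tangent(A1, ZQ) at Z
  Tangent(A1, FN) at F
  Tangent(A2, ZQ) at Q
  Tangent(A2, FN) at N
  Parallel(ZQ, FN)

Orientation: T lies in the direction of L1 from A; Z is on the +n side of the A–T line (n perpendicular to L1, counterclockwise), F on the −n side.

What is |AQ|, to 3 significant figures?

41.6

Tangency of A1 to both parallel lines with radius 10.2 puts Z and F at A ± 10.2·n: Z = (4.85, 8.97), F = (-4.85, -8.97). Equal radii place Q and N the same way about T: Q = T + 10.2·n = (40.3, -10.2), N = T − 10.2·n = (30.6, -28.1). Then |AQ| = |Q − A| = 41.6.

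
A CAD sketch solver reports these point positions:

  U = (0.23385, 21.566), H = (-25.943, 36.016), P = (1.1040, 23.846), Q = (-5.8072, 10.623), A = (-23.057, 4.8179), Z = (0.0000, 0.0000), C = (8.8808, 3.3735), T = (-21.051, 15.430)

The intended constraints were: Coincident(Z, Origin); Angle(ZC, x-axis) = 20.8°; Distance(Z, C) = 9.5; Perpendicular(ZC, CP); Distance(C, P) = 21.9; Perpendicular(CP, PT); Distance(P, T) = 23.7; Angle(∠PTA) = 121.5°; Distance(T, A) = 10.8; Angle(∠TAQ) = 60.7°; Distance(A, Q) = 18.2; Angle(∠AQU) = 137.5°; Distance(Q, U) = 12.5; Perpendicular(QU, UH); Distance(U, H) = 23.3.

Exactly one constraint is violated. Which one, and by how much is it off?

Distance(U, H) = 23.3 — off by 6.60.

Z = (0.00, 0.00) ✓; ZC at 20.80° ✓; |ZC| = 9.500 ✓; ∠(ZC, CP) = 90.00° ✓; |CP| = 21.90 ✓; ∠(CP, PT) = 90.00° ✓; |PT| = 23.70 ✓; ∠PTA = 121.5° ✓; |TA| = 10.80 ✓; ∠TAQ = 60.70° ✓; |AQ| = 18.20 ✓; ∠AQU = 137.5° ✓; |QU| = 12.50 ✓; ∠(QU, UH) = 90.00° ✓; |UH| = 29.90 ✗.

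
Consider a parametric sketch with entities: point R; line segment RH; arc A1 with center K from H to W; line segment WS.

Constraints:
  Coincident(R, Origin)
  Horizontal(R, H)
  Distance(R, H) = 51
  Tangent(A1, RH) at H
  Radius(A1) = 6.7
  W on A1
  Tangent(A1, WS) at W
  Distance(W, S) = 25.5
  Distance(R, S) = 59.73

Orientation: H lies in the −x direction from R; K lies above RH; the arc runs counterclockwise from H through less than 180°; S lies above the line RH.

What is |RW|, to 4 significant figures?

45.18

Checks: |KW| = 6.700 ✓; ∠(KW, WS) = 90.00° ✓; |WS| = 25.50 ✓; |RS| = 59.73 ✓.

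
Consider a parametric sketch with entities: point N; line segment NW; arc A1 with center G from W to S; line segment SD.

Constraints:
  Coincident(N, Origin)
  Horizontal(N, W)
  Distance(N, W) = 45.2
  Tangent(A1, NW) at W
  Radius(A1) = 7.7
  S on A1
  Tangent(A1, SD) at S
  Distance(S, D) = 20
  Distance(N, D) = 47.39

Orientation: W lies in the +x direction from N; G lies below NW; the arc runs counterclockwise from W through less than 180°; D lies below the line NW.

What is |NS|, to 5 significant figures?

38.347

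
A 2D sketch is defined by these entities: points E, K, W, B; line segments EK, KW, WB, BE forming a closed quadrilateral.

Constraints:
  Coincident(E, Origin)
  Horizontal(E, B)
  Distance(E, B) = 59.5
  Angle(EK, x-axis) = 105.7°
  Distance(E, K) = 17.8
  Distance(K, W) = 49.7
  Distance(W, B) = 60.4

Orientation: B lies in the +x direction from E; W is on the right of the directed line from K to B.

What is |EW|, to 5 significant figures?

31.906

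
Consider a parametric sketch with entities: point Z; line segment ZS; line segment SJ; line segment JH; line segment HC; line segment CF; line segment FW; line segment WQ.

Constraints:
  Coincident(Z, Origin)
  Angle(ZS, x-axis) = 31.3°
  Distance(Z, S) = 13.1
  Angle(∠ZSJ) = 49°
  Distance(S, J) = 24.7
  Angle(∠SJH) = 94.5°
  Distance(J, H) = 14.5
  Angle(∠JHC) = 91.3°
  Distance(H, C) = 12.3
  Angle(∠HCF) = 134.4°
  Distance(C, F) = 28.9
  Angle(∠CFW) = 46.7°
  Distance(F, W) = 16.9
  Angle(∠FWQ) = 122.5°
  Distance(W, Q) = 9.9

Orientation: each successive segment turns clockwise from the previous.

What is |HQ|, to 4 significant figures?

16.28

Z is at the origin; ZS runs at 31.3° with length 13.1, so S = (11.19, 6.806). ∠ZSJ = 49.0° gives SJ at -99.70° from the x-axis; with |SJ| = 24.7, J = (7.032, -17.54). ∠SJH = 94.5° gives JH at 174.8° from the x-axis; with |JH| = 14.5, H = (-7.409, -16.23). ∠JHC = 91.3° gives HC at 86.10° from the x-axis; with |HC| = 12.3, C = (-6.572, -3.955). ∠HCF = 134.4° gives CF at 40.50° from the x-axis; with |CF| = 28.9, F = (15.40, 14.81). ∠CFW = 46.7° gives FW at -92.80° from the x-axis; with |FW| = 16.9, W = (14.58, -2.066). ∠FWQ = 122.5° gives WQ at -150.3° from the x-axis; with |WQ| = 9.9, Q = (5.979, -6.971). Then |HQ| = |Q − H| = 16.28.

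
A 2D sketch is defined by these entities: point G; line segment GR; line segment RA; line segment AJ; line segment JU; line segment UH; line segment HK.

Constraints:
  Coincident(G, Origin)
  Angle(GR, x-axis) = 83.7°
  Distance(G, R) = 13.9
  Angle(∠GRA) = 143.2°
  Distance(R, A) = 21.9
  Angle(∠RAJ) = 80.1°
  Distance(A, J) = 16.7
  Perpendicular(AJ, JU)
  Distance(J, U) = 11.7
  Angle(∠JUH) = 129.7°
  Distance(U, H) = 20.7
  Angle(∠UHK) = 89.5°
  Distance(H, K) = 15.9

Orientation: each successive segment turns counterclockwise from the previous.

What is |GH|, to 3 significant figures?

14.5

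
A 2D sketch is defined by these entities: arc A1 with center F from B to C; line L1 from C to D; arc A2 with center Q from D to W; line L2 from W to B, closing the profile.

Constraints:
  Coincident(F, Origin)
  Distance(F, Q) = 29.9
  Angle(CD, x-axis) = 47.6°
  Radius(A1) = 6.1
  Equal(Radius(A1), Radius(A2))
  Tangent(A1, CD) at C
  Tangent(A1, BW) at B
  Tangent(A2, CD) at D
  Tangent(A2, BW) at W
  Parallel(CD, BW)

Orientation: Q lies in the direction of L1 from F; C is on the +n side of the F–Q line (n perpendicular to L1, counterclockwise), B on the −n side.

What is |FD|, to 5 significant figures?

30.516

The slot axis is L1's direction at 47.6°, so u = (cos 47.6°, sin 47.6°) = (0.67430, 0.73846) and n = (−sin 47.6°, cos 47.6°) = (-0.73846, 0.67430). F is at the origin and Q lies 29.9 along u from F, so Q = 29.9·u = (20.162, 22.080). Tangency of A1 to both parallel lines with radius 6.1 puts C and B at F ± 6.1·n: C = (-4.5046, 4.1132), B = (4.5046, -4.1132). Equal radii place D and W the same way about Q: D = Q + 6.1·n = (15.657, 26.193), W = Q − 6.1·n = (24.666, 17.967). Then |FD| = |D − F| = 30.516.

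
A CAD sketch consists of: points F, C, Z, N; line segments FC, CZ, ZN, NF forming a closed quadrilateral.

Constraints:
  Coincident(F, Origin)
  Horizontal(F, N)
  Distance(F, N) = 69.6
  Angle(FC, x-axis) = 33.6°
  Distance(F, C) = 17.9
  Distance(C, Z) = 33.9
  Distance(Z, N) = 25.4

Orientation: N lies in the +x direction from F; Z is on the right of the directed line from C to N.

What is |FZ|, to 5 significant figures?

45.283

Checks: |CZ| = 33.90 ✓; |ZN| = 25.40 ✓.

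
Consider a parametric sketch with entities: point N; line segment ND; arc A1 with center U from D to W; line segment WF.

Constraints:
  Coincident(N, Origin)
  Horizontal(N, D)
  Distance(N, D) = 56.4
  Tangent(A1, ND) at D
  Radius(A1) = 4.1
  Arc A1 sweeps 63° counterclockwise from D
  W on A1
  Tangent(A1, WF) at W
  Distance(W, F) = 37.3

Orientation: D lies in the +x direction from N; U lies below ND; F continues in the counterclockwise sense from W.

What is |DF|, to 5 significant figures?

41.014

N is at the origin; N and D share the same y with |ND| = 56.4 and D on the +x side, so D = (56.400, 0.0000). The tangent condition forces UD to be normal to ND, so U = D + (0, -4.1) = (56.400, -4.1000). On A1, D sits at bearing 90° from U; a 63° counterclockwise sweep puts W at bearing 153°, so W = U + 4.1·(cos 153°, sin 153°) = (52.747, -2.2386). The tangent condition forces UW to be normal to WF, so WF runs along (−sin 153°, cos 153°); with |WF| = 37.3, F = (35.813, -35.473). Then |DF| = |F − D| = 41.014.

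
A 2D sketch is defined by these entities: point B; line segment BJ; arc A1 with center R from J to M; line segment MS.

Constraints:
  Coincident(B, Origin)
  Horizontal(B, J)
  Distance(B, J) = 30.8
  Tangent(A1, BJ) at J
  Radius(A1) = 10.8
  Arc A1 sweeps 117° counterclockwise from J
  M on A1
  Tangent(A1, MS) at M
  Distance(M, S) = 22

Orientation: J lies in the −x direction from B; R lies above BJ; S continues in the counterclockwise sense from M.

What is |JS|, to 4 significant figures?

35.31

B is at the origin; B and J share the same y with |BJ| = 30.8 and J on the −x side, so J = (-30.80, 0.000). The tangent condition forces RJ to be normal to BJ, so R = J + (0, 10.8) = (-30.80, 10.80). On A1, J sits at bearing -90° from R; a 117° counterclockwise sweep puts M at bearing 27°, so M = R + 10.8·(cos 27°, sin 27°) = (-21.18, 15.70). A1 meets MS tangentially, so RM is at right angles to MS, so MS runs along (−sin 27°, cos 27°); with |MS| = 22.0, S = (-31.16, 35.31). Then |JS| = |S − J| = 35.31.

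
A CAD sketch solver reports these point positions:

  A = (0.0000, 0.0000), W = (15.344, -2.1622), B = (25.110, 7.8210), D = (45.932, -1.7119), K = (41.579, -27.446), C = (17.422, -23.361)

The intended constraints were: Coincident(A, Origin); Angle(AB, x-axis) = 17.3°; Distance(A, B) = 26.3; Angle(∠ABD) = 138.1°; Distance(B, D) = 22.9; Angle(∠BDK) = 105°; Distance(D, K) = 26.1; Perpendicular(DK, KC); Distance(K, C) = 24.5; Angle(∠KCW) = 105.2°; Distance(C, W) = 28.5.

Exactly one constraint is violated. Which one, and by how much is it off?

Distance(C, W) = 28.5 — off by 7.20.

A = (0.00, 0.00) ✓; AB at 17.30° ✓; |AB| = 26.30 ✓; ∠ABD = 138.1° ✓; |BD| = 22.90 ✓; ∠BDK = 105.0° ✓; |DK| = 26.10 ✓; ∠(DK, KC) = 90.00° ✓; |KC| = 24.50 ✓; ∠KCW = 105.2° ✓; |CW| = 21.30 ✗.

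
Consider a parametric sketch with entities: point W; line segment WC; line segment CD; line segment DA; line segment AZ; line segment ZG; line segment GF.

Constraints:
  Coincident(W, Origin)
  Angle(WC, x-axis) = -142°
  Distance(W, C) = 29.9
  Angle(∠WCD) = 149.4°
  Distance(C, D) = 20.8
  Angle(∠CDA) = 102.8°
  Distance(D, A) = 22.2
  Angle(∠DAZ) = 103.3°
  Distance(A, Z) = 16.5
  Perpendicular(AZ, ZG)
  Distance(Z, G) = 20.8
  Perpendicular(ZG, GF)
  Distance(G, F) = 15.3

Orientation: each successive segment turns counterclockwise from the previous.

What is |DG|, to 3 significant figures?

21.6

W is at the origin; WC runs at -142.0° with length 29.9, so C = (-23.6, -18.4). ∠WCD = 149.4° gives CD at -111° from the x-axis; with |CD| = 20.8, D = (-31.2, -37.8). ∠CDA = 102.8° gives DA at -34.2° from the x-axis; with |DA| = 22.2, A = (-12.8, -50.3). ∠DAZ = 103.3° gives AZ at 42.5° from the x-axis; with |AZ| = 16.5, Z = (-0.625, -39.1). AZ ⟂ ZG, so ZG runs at 132°; with |ZG| = 20.8, G = (-14.7, -23.8). Then |DG| = |G − D| = 21.6.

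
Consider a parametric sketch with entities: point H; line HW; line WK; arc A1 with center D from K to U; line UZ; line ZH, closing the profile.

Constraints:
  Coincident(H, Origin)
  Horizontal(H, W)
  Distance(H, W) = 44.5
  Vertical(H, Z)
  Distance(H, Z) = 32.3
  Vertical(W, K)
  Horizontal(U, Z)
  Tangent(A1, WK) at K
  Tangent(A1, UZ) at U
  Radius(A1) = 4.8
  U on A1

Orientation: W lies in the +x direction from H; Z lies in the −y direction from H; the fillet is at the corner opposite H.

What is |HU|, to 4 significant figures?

51.18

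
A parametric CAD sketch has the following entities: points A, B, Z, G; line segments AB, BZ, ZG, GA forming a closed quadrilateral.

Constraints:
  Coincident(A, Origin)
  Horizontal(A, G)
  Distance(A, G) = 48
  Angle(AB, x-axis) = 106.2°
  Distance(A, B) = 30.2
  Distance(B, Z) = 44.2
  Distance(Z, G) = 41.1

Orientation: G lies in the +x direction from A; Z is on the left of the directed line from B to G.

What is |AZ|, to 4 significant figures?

52.08

A is at the origin; A and G share the same y with |AG| = 48.0 and G in +x, so G = (48.0, 0). AB runs at 106.2° with |AB| = 30.2, so B = (-8.426, 29.00). Z is determined by |BZ| = 44.2 and |ZG| = 41.1 together: it lies at the intersection of circle(B, 44.2) and circle(G, 41.1). With |BG| = 63.44, the foot of the radical line on BG is 33.81 from B and the perpendicular offset is √(44.2² − 33.81²) = 28.48. Taking the left-of-BG solution: Z = (34.66, 38.87).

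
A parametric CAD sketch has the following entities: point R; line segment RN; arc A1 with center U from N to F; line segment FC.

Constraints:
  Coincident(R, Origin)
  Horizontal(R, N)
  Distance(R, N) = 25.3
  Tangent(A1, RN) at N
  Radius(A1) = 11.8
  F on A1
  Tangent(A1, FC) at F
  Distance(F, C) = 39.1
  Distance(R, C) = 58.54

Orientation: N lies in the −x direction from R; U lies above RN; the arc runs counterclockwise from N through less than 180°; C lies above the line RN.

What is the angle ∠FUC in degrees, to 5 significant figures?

73.207°

R is at the origin; RN is horizontal with |RN| = 25.3 and N on the −x side, so N = (-25.300, 0.0000). Since A1 is tangent to RN there, UN ⟂ RN, so U = N + (0, 11.8) = (-25.300, 11.800). Since UF ⟂ FC (tangency), |UC| = √(11.8² + 39.1²) = 40.842 regardless of where F sits on A1. So C lies on both circle(R, 58.54) and circle(U, 40.842); the above-RN intersection is C = (-25.611, 52.641). F is the foot of the tangent from C: F = (-14.029, 15.295).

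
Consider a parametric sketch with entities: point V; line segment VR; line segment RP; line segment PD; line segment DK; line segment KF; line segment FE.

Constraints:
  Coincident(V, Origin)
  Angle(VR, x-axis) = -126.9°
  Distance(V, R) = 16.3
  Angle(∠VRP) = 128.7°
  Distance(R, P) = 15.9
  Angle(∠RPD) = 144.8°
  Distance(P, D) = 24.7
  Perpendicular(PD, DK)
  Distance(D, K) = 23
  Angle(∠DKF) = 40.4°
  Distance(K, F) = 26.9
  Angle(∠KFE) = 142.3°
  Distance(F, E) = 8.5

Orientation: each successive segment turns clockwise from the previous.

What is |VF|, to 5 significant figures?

31.258

V is at the origin; VR runs at -126.9° with length 16.3, so R = (-9.7868, -13.035). ∠VRP = 128.7° gives RP at -178.20° from the x-axis; with |RP| = 15.9, P = (-25.679, -13.534). ∠RPD = 144.8° gives PD at 146.60° from the x-axis; with |PD| = 24.7, D = (-46.300, 0.062583). The perpendicularity gives DK at right angles to PD, so DK runs at 56.600°; with |DK| = 23.0, K = (-33.639, 19.264). ∠DKF = 40.4° gives KF at -83.000° from the x-axis; with |KF| = 26.9, F = (-30.360, -7.4354). Then |VF| = |F − V| = 31.258.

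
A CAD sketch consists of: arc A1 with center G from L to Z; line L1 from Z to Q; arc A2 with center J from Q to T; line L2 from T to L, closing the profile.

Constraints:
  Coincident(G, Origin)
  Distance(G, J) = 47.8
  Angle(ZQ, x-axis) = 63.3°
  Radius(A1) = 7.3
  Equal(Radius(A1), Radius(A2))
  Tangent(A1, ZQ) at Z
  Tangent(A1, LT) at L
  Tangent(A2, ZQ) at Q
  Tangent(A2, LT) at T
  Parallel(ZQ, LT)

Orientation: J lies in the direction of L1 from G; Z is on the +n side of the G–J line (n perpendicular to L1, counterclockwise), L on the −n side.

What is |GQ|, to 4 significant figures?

48.35

The slot axis is L1's direction at 63.3°, so u = (cos 63.3°, sin 63.3°) = (0.4493, 0.8934) and n = (−sin 63.3°, cos 63.3°) = (-0.8934, 0.4493). G is at the origin and J lies 47.8 along u from G, so J = 47.8·u = (21.48, 42.70). Tangency of A1 to both parallel lines with radius 7.3 puts Z and L at G ± 7.3·n: Z = (-6.522, 3.280), L = (6.522, -3.280). Equal radii place Q and T the same way about J: Q = J + 7.3·n = (14.96, 45.98), T = J − 7.3·n = (28.00, 39.42). Then |GQ| = |Q − G| = 48.35.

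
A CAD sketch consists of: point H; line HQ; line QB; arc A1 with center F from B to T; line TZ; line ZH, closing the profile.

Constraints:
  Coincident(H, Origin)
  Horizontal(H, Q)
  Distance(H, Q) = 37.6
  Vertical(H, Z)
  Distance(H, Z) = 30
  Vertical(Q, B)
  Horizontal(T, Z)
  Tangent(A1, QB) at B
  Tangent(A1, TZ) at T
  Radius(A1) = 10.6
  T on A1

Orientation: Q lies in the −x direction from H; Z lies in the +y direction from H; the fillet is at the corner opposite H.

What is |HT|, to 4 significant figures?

40.36

The virtual corner opposite H is at (-37.60, 30.00). The tangent condition forces FB to be normal to QB and since A1 is tangent to TZ there, FT ⟂ TZ, with radius 10.6, so the center F sits 10.6 in from both sides at F = (-27.00, 19.40). That places the tangent points at B = (-37.60, 19.40) on QB and T = (-27.00, 30.00) on TZ. Then |HT| = |T − H| = 40.36.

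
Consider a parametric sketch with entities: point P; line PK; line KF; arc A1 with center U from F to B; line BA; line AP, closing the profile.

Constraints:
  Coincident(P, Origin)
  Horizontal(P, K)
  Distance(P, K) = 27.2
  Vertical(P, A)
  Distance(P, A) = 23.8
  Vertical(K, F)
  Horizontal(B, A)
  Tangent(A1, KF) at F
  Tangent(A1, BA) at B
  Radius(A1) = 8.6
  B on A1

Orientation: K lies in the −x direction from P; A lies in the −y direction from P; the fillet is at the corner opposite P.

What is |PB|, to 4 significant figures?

30.21

P is at the origin; PK is horizontal with |PK| = 27.2 and K on the −x side, so K = (-27.20, 0.000). P and A share the same x with |PA| = 23.8 and A on the −y side, so A = (0.000, -23.80). The virtual corner opposite P is at (-27.20, -23.80). The tangent condition forces UF to be normal to KF and since A1 is tangent to BA there, UB ⟂ BA, with radius 8.6, so the center U sits 8.6 in from both sides at U = (-18.60, -15.20). That places the tangent points at F = (-27.20, -15.20) on KF and B = (-18.60, -23.80) on BA. Then |PB| = |B − P| = 30.21.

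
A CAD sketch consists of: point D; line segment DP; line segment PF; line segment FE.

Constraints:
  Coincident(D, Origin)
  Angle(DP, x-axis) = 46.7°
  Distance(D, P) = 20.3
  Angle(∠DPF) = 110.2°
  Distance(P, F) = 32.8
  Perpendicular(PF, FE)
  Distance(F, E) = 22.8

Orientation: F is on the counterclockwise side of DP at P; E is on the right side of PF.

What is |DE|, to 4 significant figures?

57.76

D is at the origin; DP runs at 46.7° with length 20.3, so P = 20.3·(cos 46.7°, sin 46.7°) = (13.92, 14.77). ∠DPF = 110.2°, so PF runs at 46.7° + (180° − 110.2°) = 116.5° from the x-axis; with |PF| = 32.8, F = P + 32.8·(cos 116.5°, sin 116.5°) = (-0.7132, 44.13). PF is perpendicular to FE; with |FE| = 22.8 on the right of PF, E = F + 22.8·(0.8949, 0.4462) = (19.69, 54.30). Then |DE| = |E − D| = 57.76.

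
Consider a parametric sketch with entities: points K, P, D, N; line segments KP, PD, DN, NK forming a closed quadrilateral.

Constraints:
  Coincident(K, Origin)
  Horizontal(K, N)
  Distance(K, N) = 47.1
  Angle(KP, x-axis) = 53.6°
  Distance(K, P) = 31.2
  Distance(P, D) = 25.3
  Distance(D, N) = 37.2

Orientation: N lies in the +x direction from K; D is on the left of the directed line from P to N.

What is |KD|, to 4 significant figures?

55.03

K is at the origin; K and N share the same y with |KN| = 47.1 and N in +x, so N = (47.1, 0). KP runs at 53.6° with |KP| = 31.2, so P = (18.51, 25.11). D is determined by |PD| = 25.3 and |DN| = 37.2 together: it lies at the intersection of circle(P, 25.3) and circle(N, 37.2). With |PN| = 38.05, the foot of the radical line on PN is 9.251 from P and the perpendicular offset is √(25.3² − 9.251²) = 23.55. Taking the left-of-PN solution: D = (41.01, 36.70).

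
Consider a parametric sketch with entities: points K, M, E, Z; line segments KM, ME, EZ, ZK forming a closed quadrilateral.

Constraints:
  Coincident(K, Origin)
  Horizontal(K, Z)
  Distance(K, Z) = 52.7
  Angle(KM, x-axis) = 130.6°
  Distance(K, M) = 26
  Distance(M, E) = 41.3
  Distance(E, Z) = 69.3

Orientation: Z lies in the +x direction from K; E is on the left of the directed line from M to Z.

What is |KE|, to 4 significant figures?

53.38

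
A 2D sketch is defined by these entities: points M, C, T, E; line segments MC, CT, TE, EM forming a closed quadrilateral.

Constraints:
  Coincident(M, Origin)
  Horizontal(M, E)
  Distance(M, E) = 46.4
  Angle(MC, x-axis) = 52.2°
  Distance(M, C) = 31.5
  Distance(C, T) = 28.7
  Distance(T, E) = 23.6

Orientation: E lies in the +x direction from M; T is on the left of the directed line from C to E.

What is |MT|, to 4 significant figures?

53.44

Checks: |CT| = 28.70 ✓; |TE| = 23.60 ✓.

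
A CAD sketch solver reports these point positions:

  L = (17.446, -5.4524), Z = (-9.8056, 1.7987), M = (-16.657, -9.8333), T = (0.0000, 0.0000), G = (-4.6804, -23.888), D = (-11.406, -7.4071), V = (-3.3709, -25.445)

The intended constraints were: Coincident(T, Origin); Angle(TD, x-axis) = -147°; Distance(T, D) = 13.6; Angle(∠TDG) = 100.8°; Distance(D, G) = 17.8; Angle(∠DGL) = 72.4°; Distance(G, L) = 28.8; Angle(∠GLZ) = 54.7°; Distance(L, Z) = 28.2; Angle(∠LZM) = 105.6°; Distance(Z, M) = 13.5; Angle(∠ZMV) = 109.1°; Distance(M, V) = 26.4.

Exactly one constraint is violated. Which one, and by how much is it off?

Distance(M, V) = 26.4 — off by 5.90.

T = (0.00, 0.00) ✓; TD at -147.0° ✓; |TD| = 13.60 ✓; ∠TDG = 100.8° ✓; |DG| = 17.80 ✓; ∠DGL = 72.40° ✓; |GL| = 28.80 ✓; ∠GLZ = 54.70° ✓; |LZ| = 28.20 ✓; ∠LZM = 105.6° ✓; |ZM| = 13.50 ✓; ∠ZMV = 109.1° ✓; |MV| = 20.50 ✗.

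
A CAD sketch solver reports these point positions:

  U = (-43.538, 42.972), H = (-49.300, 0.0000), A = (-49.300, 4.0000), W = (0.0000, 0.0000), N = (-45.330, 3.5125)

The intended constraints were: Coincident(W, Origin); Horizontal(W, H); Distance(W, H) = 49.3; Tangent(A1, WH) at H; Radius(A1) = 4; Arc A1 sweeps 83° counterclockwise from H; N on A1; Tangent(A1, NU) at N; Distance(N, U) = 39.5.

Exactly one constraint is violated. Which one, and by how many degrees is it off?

Tangent(A1, NU) at N — off by 4.40°.

W = (0.00, 0.00) ✓; W.y = 0.00, H.y = 0.00 ✓; |WH| = 49.30 ✓; ∠(AH, HW) = 90.00° ✓; |AH| = 4.000 ✓; bearing(A→N) − bearing(A→H) = 83.00° ✓; |AN| = 4.000 ✓; ∠(AN, NU) = 85.60° ✗; |NU| = 39.50 ✓.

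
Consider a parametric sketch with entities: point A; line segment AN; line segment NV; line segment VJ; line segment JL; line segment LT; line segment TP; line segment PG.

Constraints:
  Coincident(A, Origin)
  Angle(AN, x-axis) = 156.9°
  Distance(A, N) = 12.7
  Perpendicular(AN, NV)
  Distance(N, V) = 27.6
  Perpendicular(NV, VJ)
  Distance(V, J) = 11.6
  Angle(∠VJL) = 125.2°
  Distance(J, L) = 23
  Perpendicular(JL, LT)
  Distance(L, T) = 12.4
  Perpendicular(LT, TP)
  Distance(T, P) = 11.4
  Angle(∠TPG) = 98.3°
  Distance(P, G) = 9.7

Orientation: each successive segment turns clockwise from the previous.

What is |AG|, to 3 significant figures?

17.8

The perpendicularity gives TP at right angles to LT, so TP runs at 102°; with |TP| = 11.4, P = (0.124, 11.9). ∠TPG = 98.3° gives PG at 20.4° from the x-axis; with |PG| = 9.7, G = (9.22, 15.3). Then |AG| = |G − A| = 17.8.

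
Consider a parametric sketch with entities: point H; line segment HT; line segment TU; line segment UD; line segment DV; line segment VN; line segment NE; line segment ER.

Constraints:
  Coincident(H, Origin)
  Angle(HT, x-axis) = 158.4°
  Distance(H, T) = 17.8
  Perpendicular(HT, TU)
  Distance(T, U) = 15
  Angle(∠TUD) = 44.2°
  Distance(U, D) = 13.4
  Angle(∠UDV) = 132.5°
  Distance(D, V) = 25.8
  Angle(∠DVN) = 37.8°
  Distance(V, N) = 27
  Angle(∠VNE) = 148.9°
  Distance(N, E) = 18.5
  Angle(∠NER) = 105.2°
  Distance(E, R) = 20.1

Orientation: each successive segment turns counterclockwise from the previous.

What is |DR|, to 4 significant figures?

21.40

H is at the origin; HT runs at 158.4° with length 17.8, so T = (-16.55, 6.553). HT ⟂ TU, so TU runs at -111.6°; with |TU| = 15.0, U = (-22.07, -7.394). ∠TUD = 44.2° gives UD at 24.20° from the x-axis; with |UD| = 13.4, D = (-9.849, -1.901). ∠UDV = 132.5° gives DV at 71.70° from the x-axis; with |DV| = 25.8, V = (-1.748, 22.59). ∠DVN = 37.8° gives VN at -146.1° from the x-axis; with |VN| = 27.0, N = (-24.16, 7.535). ∠VNE = 148.9° gives NE at -115.0° from the x-axis; with |NE| = 18.5, E = (-31.98, -9.232). ∠NER = 105.2° gives ER at -40.20° from the x-axis; with |ER| = 20.1, R = (-16.62, -22.21). Then |DR| = |R − D| = 21.40.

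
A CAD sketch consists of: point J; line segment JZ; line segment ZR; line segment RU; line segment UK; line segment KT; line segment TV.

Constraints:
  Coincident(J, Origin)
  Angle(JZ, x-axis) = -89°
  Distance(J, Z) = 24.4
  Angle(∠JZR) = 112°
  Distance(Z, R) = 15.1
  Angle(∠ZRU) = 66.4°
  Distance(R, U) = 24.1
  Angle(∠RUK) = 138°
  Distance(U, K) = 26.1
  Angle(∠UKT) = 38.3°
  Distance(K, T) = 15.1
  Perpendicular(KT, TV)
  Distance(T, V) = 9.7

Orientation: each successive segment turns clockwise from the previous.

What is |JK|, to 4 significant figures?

13.75

∠ZRU = 66.4° gives RU at 89.40° from the x-axis; with |RU| = 24.1, U = (-13.22, -6.198). ∠RUK = 138.0° gives UK at 47.40° from the x-axis; with |UK| = 26.1, K = (4.445, 13.01). Then |JK| = |K − J| = 13.75.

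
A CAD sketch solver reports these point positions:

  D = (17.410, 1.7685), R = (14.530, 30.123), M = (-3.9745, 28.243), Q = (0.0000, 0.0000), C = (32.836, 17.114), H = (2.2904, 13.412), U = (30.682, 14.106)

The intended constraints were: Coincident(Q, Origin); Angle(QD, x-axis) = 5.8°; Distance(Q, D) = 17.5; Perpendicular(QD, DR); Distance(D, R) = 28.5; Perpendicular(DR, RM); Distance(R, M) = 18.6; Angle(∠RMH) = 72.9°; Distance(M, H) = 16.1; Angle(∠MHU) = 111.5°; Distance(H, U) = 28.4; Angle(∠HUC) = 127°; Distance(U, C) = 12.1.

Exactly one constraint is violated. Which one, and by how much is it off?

Distance(U, C) = 12.1 — off by 8.40.

Q = (0.00, 0.00) ✓; QD at 5.800° ✓; |QD| = 17.50 ✓; ∠(QD, DR) = 90.00° ✓; |DR| = 28.50 ✓; ∠(DR, RM) = 90.00° ✓; |RM| = 18.60 ✓; ∠RMH = 72.90° ✓; |MH| = 16.10 ✓; ∠MHU = 111.5° ✓; |HU| = 28.40 ✓; ∠HUC = 127.0° ✓; |UC| = 3.700 ✗.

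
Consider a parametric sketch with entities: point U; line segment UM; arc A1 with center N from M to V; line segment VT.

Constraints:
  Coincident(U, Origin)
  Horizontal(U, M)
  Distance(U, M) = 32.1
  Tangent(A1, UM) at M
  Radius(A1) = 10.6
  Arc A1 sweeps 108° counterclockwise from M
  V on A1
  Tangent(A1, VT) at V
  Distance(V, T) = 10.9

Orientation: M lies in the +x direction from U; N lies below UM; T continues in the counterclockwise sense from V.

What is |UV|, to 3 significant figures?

26.0

U is at the origin; UM is horizontal with |UM| = 32.1 and M on the +x side, so M = (32.1, 0.00). A1 meets UM tangentially, so NM is at right angles to UM, so N = M + (0, -10.6) = (32.1, -10.6). On A1, M sits at bearing 90° from N; a 108° counterclockwise sweep puts V at bearing 198°, so V = N + 10.6·(cos 198°, sin 198°) = (22.0, -13.9). Then |UV| = |V − U| = 26.0.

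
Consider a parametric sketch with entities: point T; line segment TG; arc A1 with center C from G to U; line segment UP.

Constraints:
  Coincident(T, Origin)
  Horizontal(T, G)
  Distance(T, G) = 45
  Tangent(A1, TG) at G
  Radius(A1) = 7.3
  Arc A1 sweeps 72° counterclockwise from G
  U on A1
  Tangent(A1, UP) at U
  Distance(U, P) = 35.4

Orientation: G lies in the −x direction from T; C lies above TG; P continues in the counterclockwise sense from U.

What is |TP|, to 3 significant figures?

47.3

T is at the origin; TG is horizontal with |TG| = 45.0 and G on the −x side, so G = (-45.0, 0.00). A1 meets TG tangentially, so CG is at right angles to TG, so C = G + (0, 7.3) = (-45.0, 7.30). On A1, G sits at bearing -90° from C; a 72° counterclockwise sweep puts U at bearing -18°, so U = C + 7.3·(cos -18°, sin -18°) = (-38.1, 5.04). Since A1 is tangent to UP there, CU ⟂ UP, so UP runs along (−sin -18°, cos -18°); with |UP| = 35.4, P = (-27.1, 38.7). Then |TP| = |P − T| = 47.3.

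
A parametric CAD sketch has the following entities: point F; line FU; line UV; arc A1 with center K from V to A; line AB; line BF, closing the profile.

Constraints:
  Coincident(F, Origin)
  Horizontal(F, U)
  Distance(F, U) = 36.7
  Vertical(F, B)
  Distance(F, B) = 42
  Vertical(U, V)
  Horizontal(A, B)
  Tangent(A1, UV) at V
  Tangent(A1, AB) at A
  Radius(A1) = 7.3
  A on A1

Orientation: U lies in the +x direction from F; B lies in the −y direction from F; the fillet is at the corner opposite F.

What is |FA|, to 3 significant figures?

51.3

The virtual corner opposite F is at (36.7, -42.0). Tangency of A1 to UV means the radius KV is perpendicular to UV and A1 meets AB tangentially, so KA is at right angles to AB, with radius 7.3, so the center K sits 7.3 in from both sides at K = (29.4, -34.7). That places the tangent points at V = (36.7, -34.7) on UV and A = (29.4, -42.0) on AB. Then |FA| = |A − F| = 51.3.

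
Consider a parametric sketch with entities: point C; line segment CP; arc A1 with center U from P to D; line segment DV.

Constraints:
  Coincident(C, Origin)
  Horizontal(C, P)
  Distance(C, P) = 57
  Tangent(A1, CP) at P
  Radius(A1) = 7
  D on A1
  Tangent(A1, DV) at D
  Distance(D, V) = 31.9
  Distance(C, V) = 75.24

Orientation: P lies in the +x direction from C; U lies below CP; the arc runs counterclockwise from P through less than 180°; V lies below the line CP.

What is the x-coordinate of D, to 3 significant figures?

50.7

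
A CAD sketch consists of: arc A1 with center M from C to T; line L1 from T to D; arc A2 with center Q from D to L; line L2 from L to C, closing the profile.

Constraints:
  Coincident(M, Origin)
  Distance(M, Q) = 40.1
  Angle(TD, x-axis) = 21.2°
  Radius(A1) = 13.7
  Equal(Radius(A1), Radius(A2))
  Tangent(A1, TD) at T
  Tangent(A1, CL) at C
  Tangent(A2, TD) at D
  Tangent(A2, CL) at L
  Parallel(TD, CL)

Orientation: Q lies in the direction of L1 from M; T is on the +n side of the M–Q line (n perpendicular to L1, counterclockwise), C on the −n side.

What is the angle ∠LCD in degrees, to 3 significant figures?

34.3°

The slot axis is L1's direction at 21.2°, so u = (cos 21.2°, sin 21.2°) = (0.932, 0.362) and n = (−sin 21.2°, cos 21.2°) = (-0.362, 0.932). M is at the origin and Q lies 40.1 along u from M, so Q = 40.1·u = (37.4, 14.5). Tangency of A1 to both parallel lines with radius 13.7 puts T and C at M ± 13.7·n: T = (-4.95, 12.8), C = (4.95, -12.8). Equal radii place D and L the same way about Q: D = Q + 13.7·n = (32.4, 27.3), L = Q − 13.7·n = (42.3, 1.73). Then cos ∠LCD = CL·CD / (|CL||CD|), giving 34.3°.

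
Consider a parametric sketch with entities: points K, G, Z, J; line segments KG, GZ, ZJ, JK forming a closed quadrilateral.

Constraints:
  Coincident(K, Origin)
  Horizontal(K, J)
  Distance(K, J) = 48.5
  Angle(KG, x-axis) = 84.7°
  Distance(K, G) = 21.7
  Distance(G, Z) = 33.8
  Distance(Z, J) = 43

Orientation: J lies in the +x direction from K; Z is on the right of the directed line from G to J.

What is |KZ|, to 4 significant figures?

13.80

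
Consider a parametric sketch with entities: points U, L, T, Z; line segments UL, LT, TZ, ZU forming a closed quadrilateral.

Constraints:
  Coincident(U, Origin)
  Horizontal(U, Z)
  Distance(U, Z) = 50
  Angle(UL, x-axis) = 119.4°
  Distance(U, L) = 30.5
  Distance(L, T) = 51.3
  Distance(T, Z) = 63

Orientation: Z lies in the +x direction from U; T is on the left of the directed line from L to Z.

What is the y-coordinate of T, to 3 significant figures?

58.1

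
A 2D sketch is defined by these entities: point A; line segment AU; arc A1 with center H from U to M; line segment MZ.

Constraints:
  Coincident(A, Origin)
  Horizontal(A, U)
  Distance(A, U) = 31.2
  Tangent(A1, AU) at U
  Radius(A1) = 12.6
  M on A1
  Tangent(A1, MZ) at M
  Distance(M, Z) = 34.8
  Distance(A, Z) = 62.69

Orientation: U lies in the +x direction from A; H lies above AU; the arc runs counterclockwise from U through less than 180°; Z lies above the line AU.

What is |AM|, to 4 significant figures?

45.93

Checks: |HM| = 12.60 ✓; ∠(HM, MZ) = 90.00° ✓; |MZ| = 34.80 ✓; |AZ| = 62.69 ✓.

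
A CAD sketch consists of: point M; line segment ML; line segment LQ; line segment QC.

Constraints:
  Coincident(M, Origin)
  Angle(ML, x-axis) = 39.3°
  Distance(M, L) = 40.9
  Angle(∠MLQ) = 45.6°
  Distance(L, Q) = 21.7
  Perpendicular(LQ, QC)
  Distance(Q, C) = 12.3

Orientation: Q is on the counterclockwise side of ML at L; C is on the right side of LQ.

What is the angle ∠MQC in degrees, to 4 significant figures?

166.7°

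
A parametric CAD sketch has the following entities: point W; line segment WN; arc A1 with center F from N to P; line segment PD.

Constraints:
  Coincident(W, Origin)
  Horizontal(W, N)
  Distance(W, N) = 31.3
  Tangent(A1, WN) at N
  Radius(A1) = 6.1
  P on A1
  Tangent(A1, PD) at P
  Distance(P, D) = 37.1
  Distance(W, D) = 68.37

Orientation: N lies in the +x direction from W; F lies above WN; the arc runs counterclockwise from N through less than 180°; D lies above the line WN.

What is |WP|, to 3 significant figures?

35.3

W is at the origin; W and N share the same y with |WN| = 31.3 and N on the +x side, so N = (31.3, 0.00). Since A1 is tangent to WN there, FN ⟂ WN, so F = N + (0, 6.1) = (31.3, 6.10). Since FP ⟂ PD (tangency), |FD| = √(6.1² + 37.1²) = 37.6 regardless of where P sits on A1. So D lies on both circle(W, 68.37) and circle(F, 37.6); the above-WN intersection is D = (63.3, 25.8). P is the foot of the tangent from D: P = (35.3, 1.50).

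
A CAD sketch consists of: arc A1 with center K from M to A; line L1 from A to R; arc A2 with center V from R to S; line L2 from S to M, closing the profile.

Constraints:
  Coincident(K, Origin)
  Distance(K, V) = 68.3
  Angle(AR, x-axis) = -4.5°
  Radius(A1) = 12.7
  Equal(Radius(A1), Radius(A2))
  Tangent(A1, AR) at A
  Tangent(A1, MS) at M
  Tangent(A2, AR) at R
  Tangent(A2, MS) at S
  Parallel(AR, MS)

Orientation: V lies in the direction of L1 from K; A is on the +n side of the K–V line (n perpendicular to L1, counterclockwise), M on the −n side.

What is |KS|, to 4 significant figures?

69.47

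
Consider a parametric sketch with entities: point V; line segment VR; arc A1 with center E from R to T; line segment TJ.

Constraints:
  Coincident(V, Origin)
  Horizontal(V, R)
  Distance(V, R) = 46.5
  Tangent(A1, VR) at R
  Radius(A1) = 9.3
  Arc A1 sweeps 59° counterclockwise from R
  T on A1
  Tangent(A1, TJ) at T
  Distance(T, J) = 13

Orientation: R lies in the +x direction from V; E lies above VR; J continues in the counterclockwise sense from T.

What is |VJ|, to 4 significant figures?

63.14

V is at the origin; VR is horizontal with |VR| = 46.5 and R on the +x side, so R = (46.50, 0.000). Since A1 is tangent to VR there, ER ⟂ VR, so E = R + (0, 9.3) = (46.50, 9.300). On A1, R sits at bearing -90° from E; a 59° counterclockwise sweep puts T at bearing -31°, so T = E + 9.3·(cos -31°, sin -31°) = (54.47, 4.510). The tangent condition forces ET to be normal to TJ, so TJ runs along (−sin -31°, cos -31°); with |TJ| = 13.0, J = (61.17, 15.65). Then |VJ| = |J − V| = 63.14.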